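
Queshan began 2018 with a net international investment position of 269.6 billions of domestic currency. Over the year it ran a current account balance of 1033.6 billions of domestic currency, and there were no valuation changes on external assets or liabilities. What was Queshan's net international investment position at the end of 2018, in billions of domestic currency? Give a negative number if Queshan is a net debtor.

1303.2

With no valuation effects, change in NIIP = current account = 1033.6
End-of-year NIIP = 269.6 + 1033.6 = 1303.2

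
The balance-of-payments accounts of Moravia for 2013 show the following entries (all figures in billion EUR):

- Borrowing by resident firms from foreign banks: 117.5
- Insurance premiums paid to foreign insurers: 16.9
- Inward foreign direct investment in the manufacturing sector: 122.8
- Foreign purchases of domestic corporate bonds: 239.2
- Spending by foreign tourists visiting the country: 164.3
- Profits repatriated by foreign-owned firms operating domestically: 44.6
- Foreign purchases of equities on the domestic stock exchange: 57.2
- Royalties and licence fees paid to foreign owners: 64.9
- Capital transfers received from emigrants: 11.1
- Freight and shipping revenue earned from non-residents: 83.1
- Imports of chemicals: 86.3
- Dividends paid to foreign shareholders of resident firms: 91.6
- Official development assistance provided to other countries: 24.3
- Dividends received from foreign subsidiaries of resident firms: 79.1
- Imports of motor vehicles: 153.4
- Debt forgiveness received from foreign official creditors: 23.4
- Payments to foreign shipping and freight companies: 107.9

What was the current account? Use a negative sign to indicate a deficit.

-263.4

Goods: -86.3 - 153.4 = -239.7
Services: 164.3 + 83.1 - 64.9 - 107.9 - 16.9 = 57.7
Primary income: 79.1 - 91.6 - 44.6 = -57.1
Secondary income: -24.3
Current account = (-239.7) + 57.7 + (-57.1) + (-24.3) = -263.4
(Excluded from the current account — financial account: borrowing by resident firms from foreign banks 117.5, inward foreign direct investment in the manufacturing sector 122.8, foreign purchases of domestic corporate bonds 239.2, foreign purchases of equities on the domestic stock exchange 57.2; capital account: capital transfers received from emigrants 11.1, debt forgiveness received from foreign official creditors 23.4.)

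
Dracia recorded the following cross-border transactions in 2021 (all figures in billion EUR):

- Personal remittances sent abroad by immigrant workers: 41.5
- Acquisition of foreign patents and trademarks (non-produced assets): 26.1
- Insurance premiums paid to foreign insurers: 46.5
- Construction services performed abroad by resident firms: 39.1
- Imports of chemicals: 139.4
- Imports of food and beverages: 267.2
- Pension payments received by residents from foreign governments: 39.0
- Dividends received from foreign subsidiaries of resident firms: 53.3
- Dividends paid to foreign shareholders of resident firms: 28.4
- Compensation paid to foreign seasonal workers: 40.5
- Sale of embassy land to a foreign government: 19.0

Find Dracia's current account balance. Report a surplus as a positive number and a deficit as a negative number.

-432.1

Goods: -267.2 - 139.4 = -406.6
Services: -46.5 + 39.1 = -7.4
Primary income: -28.4 - 40.5 + 53.3 = -15.6
Secondary income: 39.0 - 41.5 = -2.5
Current account = (-406.6) + (-7.4) + (-15.6) + (-2.5) = -432.1
(Excluded from the current account — capital account: acquisition of foreign patents and trademarks (non-produced assets) 26.1, sale of embassy land to a foreign government 19.0.)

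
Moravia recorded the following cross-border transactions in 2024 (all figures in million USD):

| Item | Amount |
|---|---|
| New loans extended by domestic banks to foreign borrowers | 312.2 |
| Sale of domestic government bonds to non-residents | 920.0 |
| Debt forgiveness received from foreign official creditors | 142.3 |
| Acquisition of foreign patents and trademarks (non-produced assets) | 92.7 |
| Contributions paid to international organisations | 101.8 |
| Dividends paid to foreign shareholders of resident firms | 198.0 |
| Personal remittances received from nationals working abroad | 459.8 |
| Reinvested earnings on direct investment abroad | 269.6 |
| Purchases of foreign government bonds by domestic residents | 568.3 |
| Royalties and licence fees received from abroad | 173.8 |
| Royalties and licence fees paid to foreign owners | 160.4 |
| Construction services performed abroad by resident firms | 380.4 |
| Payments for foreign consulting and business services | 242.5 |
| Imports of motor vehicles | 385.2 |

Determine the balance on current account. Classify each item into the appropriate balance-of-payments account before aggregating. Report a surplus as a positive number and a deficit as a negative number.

Goods: -385.2
Services: 380.4 - 160.4 + 173.8 - 242.5 = 151.3
Primary income: -198.0 + 269.6 = 71.6
Secondary income: -101.8 + 459.8 = 358.0
Current account = (-385.2) + 151.3 + 71.6 + 358.0 = 195.7
(Excluded from the current account — financial account: new loans extended by domestic banks to foreign borrowers 312.2, sale of domestic government bonds to non-residents 920.0, purchases of foreign government bonds by domestic residents 568.3; capital account: debt forgiveness received from foreign official creditors 142.3, acquisition of foreign patents and trademarks (non-produced assets) 92.7.)

195.7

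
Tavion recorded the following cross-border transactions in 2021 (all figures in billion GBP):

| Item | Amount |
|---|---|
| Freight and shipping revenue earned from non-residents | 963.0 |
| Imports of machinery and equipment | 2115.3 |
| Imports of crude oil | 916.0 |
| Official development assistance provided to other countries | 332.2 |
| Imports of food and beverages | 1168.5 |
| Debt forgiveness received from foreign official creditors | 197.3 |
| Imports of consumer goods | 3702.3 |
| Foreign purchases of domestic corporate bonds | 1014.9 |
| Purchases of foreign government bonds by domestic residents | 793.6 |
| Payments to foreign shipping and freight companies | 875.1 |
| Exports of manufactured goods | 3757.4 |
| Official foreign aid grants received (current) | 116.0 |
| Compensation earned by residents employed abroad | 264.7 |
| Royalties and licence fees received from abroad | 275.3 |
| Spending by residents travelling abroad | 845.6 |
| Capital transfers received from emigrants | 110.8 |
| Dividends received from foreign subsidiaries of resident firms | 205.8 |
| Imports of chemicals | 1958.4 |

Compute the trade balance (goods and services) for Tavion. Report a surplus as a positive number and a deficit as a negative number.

Goods: -3702.3 - 2115.3 - 1168.5 - 1958.4 + 3757.4 - 916.0 = -6103.1
Services: -875.1 - 845.6 + 275.3 + 963.0 = -482.4
Trade balance = -6103.1 + (-482.4) = -6585.5
(Excluded from the trade balance — secondary income: official development assistance provided to other countries 332.2, official foreign aid grants received (current) 116.0; capital account: debt forgiveness received from foreign official creditors 197.3, capital transfers received from emigrants 110.8; financial account: foreign purchases of domestic corporate bonds 1014.9, purchases of foreign government bonds by domestic residents 793.6; primary income: compensation earned by residents employed abroad 264.7, dividends received from foreign subsidiaries of resident firms 205.8.)

-6585.5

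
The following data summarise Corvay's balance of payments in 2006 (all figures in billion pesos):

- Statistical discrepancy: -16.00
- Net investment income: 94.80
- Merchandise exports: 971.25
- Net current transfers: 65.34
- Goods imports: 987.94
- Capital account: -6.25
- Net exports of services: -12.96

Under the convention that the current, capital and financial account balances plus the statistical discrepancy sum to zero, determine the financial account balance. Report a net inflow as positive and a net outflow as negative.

-108.24

Goods balance = 971.25 - 987.94 = -16.69
Services balance = -12.96
Trade balance (goods + services) = -16.69 + (-12.96) = -29.65
Net primary income = 94.80
Net secondary income = 65.34
Current account = -29.65 + 94.80 + 65.34 = 130.49
Financial account = -(130.49 + (-6.25) + (-16.00)) = -108.24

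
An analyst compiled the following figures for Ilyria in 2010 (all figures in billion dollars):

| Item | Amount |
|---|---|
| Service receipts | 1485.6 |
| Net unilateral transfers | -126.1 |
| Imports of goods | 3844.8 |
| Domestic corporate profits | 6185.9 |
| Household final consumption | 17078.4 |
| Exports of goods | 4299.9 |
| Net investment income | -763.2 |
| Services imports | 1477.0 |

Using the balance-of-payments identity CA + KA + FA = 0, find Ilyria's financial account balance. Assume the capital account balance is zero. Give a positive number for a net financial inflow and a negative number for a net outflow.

425.6

Goods balance = 4299.9 - 3844.8 = 455.1
Services balance = 1485.6 - 1477.0 = 8.6
Trade balance (goods + services) = 455.1 + 8.6 = 463.7
Net primary income = -763.2
Net secondary income = -126.1
Current account = 463.7 + (-763.2) + (-126.1) = -425.6
Financial account = -(-425.6) = 425.6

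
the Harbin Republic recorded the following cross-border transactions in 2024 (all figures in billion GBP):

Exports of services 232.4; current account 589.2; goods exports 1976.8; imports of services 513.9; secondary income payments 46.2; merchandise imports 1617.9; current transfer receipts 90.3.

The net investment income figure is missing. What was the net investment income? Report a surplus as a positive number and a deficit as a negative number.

467.7

Current account = goods balance + services balance + net primary income + net secondary income
Sum of the known components = 121.5
Net investment income = CA - (known components) = 589.2 - 121.5 = 467.7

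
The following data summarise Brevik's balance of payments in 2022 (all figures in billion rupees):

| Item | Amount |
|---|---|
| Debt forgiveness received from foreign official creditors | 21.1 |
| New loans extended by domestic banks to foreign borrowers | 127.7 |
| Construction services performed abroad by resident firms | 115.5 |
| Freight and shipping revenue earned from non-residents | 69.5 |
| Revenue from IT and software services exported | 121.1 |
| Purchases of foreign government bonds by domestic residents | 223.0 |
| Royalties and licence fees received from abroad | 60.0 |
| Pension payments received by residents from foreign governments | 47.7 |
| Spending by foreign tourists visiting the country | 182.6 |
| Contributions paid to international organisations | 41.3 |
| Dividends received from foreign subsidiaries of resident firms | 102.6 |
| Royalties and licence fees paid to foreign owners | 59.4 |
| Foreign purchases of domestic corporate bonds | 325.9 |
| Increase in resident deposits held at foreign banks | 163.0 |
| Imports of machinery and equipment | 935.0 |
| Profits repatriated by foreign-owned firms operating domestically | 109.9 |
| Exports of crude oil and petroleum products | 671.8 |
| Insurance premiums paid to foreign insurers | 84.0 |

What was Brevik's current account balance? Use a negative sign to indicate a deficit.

Goods: 671.8 - 935.0 = -263.2
Services: 121.1 + 60.0 - 59.4 + 115.5 + 69.5 - 84.0 + 182.6 = 405.3
Primary income: -109.9 + 102.6 = -7.3
Secondary income: 47.7 - 41.3 = 6.4
Current account = (-263.2) + 405.3 + (-7.3) + 6.4 = 141.2
(Excluded from the current account — capital account: debt forgiveness received from foreign official creditors 21.1; financial account: new loans extended by domestic banks to foreign borrowers 127.7, purchases of foreign government bonds by domestic residents 223.0, foreign purchases of domestic corporate bonds 325.9, increase in resident deposits held at foreign banks 163.0.)

141.2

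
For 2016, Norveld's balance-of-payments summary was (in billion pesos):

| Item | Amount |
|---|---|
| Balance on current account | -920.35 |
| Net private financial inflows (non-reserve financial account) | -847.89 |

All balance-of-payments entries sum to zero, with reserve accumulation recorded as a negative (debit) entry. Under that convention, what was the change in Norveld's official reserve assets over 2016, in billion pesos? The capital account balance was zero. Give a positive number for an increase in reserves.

Official reserve transactions balance = -((-920.35) + (-847.89)) = 1768.24
An accumulation of reserves is recorded as a debit (negative entry), so the change in the stock of reserves is the negative of that balance.
Change in official reserves = -(1768.24) = -1768.24

-1768.24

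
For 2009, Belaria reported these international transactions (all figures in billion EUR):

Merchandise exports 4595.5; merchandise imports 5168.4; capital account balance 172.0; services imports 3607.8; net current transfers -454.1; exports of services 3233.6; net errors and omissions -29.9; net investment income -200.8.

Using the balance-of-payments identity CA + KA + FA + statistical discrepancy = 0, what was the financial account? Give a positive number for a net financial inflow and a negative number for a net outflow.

1459.9

Goods balance = 4595.5 - 5168.4 = -572.9
Services balance = 3233.6 - 3607.8 = -374.2
Trade balance (goods + services) = -572.9 + (-374.2) = -947.1
Net primary income = -200.8
Net secondary income = -454.1
Current account = -947.1 + (-200.8) + (-454.1) = -1602.0
Financial account = -(-1602.0 + 172.0 + (-29.9)) = 1459.9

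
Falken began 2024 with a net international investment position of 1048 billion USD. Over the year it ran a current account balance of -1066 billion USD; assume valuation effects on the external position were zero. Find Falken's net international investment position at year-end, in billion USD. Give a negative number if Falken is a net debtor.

-18

With no valuation effects, change in NIIP = current account = -1066
End-of-year NIIP = 1048 + (-1066) = -18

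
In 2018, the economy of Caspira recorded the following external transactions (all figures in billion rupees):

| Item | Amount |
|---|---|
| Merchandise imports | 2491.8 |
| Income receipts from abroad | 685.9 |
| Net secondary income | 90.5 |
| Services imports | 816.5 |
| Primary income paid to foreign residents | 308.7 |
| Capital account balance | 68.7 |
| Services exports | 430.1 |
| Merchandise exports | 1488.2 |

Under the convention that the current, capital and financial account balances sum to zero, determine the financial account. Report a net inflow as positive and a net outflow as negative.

853.6

Goods balance = 1488.2 - 2491.8 = -1003.6
Services balance = 430.1 - 816.5 = -386.4
Trade balance (goods + services) = -1003.6 + (-386.4) = -1390.0
Net primary income = 685.9 - 308.7 = 377.2
Net secondary income = 90.5
Current account = -1390.0 + 377.2 + 90.5 = -922.3
Financial account = -(-922.3 + 68.7) = 853.6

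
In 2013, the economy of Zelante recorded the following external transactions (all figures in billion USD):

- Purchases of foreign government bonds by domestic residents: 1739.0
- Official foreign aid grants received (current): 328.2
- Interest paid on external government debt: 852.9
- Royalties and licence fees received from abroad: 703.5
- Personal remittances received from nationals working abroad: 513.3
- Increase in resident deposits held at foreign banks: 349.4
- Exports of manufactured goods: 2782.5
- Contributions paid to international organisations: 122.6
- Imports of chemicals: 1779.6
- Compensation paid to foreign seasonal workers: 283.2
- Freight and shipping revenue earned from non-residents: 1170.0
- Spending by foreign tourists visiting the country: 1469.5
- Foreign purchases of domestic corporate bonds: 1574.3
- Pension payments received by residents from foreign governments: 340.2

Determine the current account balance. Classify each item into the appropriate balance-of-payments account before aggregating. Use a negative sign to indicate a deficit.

Goods: -1779.6 + 2782.5 = 1002.9
Services: 1469.5 + 1170.0 + 703.5 = 3343.0
Primary income: -283.2 - 852.9 = -1136.1
Secondary income: 328.2 + 513.3 - 122.6 + 340.2 = 1059.1
Current account = 1002.9 + 3343.0 + (-1136.1) + 1059.1 = 4268.9
(Excluded from the current account — financial account: purchases of foreign government bonds by domestic residents 1739.0, increase in resident deposits held at foreign banks 349.4, foreign purchases of domestic corporate bonds 1574.3.)

4268.9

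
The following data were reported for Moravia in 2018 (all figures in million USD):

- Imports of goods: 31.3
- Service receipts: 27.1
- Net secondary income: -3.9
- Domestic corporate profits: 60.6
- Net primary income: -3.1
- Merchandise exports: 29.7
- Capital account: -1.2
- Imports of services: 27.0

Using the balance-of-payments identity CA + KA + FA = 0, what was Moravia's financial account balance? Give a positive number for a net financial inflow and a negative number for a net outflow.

Goods balance = 29.7 - 31.3 = -1.6
Services balance = 27.1 - 27.0 = 0.1
Trade balance (goods + services) = -1.6 + 0.1 = -1.5
Net primary income = -3.1
Net secondary income = -3.9
Current account = -1.5 + (-3.1) + (-3.9) = -8.5
Financial account = -(-8.5 + (-1.2)) = 9.7

9.7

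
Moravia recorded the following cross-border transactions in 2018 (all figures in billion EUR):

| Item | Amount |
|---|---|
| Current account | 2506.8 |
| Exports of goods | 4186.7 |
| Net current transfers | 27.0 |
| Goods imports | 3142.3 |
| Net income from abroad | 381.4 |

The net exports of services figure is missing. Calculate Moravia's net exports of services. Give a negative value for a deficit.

1054.0

Current account = goods balance + services balance + net primary income + net secondary income
Sum of the known components = 1452.8
Net exports of services = CA - (known components) = 2506.8 - 1452.8 = 1054.0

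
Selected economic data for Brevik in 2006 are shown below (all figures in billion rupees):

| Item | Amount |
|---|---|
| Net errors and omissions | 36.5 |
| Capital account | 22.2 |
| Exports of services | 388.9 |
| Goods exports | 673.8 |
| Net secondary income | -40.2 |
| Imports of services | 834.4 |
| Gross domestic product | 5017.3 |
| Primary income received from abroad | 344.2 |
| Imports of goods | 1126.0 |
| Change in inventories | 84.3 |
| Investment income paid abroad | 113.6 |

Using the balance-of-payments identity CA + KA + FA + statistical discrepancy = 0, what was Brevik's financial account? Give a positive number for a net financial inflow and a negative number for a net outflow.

Goods balance = 673.8 - 1126.0 = -452.2
Services balance = 388.9 - 834.4 = -445.5
Trade balance (goods + services) = -452.2 + (-445.5) = -897.7
Net primary income = 344.2 - 113.6 = 230.6
Net secondary income = -40.2
Current account = -897.7 + 230.6 + (-40.2) = -707.3
Financial account = -(-707.3 + 22.2 + 36.5) = 648.6

648.6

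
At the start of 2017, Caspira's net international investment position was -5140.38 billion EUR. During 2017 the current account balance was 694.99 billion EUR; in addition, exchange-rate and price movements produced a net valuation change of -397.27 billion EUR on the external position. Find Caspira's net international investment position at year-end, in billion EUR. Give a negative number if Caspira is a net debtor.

Change in NIIP = current account + net valuation change = 694.99 + (-397.27) = 297.72
End-of-year NIIP = -5140.38 + 297.72 = -4842.66

-4842.66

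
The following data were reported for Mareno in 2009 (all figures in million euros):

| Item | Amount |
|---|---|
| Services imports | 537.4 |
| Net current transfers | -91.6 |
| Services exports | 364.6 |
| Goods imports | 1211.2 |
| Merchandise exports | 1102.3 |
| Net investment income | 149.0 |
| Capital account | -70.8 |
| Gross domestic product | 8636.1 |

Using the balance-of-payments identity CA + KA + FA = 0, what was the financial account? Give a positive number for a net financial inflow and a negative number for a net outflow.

Goods balance = 1102.3 - 1211.2 = -108.9
Services balance = 364.6 - 537.4 = -172.8
Trade balance (goods + services) = -108.9 + (-172.8) = -281.7
Net primary income = 149.0
Net secondary income = -91.6
Current account = -281.7 + 149.0 + (-91.6) = -224.3
Financial account = -(-224.3 + (-70.8)) = 295.1

295.1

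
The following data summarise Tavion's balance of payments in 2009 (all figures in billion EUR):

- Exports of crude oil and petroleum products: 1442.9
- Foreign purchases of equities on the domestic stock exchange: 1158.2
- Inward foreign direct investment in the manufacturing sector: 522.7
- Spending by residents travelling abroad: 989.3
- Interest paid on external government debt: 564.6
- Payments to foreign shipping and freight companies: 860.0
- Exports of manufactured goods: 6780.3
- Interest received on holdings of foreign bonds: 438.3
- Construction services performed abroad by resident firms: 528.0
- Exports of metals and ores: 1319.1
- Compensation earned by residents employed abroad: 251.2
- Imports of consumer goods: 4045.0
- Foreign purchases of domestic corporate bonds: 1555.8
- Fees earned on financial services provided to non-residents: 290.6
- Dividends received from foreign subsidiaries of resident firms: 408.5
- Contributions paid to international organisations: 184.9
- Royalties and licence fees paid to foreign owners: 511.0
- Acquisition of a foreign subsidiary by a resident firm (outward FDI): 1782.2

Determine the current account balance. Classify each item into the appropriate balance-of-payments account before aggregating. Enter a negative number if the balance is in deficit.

4304.1

Goods: -4045.0 + 1319.1 + 1442.9 + 6780.3 = 5497.3
Services: -860.0 + 290.6 + 528.0 - 511.0 - 989.3 = -1541.7
Primary income: -564.6 + 438.3 + 251.2 + 408.5 = 533.4
Secondary income: -184.9
Current account = 5497.3 + (-1541.7) + 533.4 + (-184.9) = 4304.1
(Excluded from the current account — financial account: foreign purchases of equities on the domestic stock exchange 1158.2, inward foreign direct investment in the manufacturing sector 522.7, foreign purchases of domestic corporate bonds 1555.8, acquisition of a foreign subsidiary by a resident firm (outward FDI) 1782.2.)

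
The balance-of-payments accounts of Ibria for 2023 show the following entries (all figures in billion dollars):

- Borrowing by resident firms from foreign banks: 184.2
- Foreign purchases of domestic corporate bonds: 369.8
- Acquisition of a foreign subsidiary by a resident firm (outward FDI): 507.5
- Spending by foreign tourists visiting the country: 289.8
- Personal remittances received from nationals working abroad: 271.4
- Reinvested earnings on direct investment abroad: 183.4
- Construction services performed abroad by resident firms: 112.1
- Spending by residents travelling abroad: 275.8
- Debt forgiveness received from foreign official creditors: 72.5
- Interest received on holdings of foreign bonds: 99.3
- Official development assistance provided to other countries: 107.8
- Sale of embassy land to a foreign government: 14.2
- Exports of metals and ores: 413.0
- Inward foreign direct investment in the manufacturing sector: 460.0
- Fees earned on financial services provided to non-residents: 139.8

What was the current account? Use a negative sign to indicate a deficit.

Goods: 413.0
Services: 112.1 + 139.8 - 275.8 + 289.8 = 265.9
Primary income: 183.4 + 99.3 = 282.7
Secondary income: 271.4 - 107.8 = 163.6
Current account = 413.0 + 265.9 + 282.7 + 163.6 = 1125.2
(Excluded from the current account — financial account: borrowing by resident firms from foreign banks 184.2, foreign purchases of domestic corporate bonds 369.8, acquisition of a foreign subsidiary by a resident firm (outward FDI) 507.5, inward foreign direct investment in the manufacturing sector 460.0; capital account: debt forgiveness received from foreign official creditors 72.5, sale of embassy land to a foreign government 14.2.)

1125.2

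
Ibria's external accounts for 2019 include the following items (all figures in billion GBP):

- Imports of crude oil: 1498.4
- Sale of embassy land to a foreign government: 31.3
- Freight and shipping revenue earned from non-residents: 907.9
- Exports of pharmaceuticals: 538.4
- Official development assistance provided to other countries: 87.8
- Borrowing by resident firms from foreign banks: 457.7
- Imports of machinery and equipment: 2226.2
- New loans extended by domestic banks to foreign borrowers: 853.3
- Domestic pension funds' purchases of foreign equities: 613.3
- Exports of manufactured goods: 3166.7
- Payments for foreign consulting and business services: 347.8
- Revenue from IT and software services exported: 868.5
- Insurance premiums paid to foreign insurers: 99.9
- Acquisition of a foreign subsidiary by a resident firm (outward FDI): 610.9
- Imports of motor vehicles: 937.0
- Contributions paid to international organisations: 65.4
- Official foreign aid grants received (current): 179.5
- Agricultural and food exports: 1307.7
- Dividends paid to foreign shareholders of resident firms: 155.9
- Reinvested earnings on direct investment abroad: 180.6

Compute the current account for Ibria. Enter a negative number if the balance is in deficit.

1730.9

Goods: -937.0 - 2226.2 + 538.4 + 1307.7 - 1498.4 + 3166.7 = 351.2
Services: 907.9 - 99.9 + 868.5 - 347.8 = 1328.7
Primary income: -155.9 + 180.6 = 24.7
Secondary income: -87.8 + 179.5 - 65.4 = 26.3
Current account = 351.2 + 1328.7 + 24.7 + 26.3 = 1730.9
(Excluded from the current account — capital account: sale of embassy land to a foreign government 31.3; financial account: borrowing by resident firms from foreign banks 457.7, new loans extended by domestic banks to foreign borrowers 853.3, domestic pension funds' purchases of foreign equities 613.3, acquisition of a foreign subsidiary by a resident firm (outward FDI) 610.9.)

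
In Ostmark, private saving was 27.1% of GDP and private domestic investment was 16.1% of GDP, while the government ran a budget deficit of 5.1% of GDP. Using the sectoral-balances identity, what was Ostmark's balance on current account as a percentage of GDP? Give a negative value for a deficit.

By the sectoral-balances identity, CA = (S_private - I) + (T - G).
Private balance = 27.1 - 16.1 = 11.0
Government balance (T - G) = -5.1
CA = 11.0 + (-5.1) = 5.9

5.9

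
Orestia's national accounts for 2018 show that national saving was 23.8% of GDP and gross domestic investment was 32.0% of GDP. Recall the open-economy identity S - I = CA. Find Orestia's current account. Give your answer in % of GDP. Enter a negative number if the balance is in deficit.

S - I = CA (net lending to the rest of the world).
CA = S - I = 23.8 - 32.0 = -8.2

-8.2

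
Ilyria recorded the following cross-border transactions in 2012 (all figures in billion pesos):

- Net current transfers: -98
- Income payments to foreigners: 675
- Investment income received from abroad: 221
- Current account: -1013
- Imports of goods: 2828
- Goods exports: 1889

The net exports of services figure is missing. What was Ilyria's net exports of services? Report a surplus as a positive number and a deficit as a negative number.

478

Current account = goods balance + services balance + net primary income + net secondary income
Sum of the known components = -1491
Net exports of services = CA - (known components) = -1013 - (-1491) = 478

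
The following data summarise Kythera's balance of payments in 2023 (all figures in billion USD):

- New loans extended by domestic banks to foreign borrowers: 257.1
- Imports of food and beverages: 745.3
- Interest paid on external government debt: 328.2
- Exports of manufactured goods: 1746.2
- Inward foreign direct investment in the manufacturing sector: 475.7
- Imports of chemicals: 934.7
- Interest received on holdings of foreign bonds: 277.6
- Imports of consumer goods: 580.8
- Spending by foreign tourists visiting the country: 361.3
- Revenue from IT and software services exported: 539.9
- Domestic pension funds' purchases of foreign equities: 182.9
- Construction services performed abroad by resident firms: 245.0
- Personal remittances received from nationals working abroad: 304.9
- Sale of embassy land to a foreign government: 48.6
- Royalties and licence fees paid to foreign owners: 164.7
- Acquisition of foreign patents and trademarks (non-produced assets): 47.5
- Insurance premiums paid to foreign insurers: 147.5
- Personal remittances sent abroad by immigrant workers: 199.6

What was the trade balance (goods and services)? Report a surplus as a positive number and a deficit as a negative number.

319.4

Goods: -934.7 - 580.8 - 745.3 + 1746.2 = -514.6
Services: -164.7 + 245.0 - 147.5 + 361.3 + 539.9 = 834.0
Trade balance = -514.6 + 834.0 = 319.4
(Excluded from the trade balance — financial account: new loans extended by domestic banks to foreign borrowers 257.1, inward foreign direct investment in the manufacturing sector 475.7, domestic pension funds' purchases of foreign equities 182.9; primary income: interest paid on external government debt 328.2, interest received on holdings of foreign bonds 277.6; secondary income: personal remittances received from nationals working abroad 304.9, personal remittances sent abroad by immigrant workers 199.6; capital account: sale of embassy land to a foreign government 48.6, acquisition of foreign patents and trademarks (non-produced assets) 47.5.)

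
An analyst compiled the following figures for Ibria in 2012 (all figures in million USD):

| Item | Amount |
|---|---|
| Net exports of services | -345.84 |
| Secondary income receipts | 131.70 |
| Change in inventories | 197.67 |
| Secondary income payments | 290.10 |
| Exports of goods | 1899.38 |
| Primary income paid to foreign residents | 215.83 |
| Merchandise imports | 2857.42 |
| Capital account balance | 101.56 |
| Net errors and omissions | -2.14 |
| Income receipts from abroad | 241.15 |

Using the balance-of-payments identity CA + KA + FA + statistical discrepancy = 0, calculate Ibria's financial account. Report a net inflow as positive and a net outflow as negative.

Goods balance = 1899.38 - 2857.42 = -958.04
Services balance = -345.84
Trade balance (goods + services) = -958.04 + (-345.84) = -1303.88
Net primary income = 241.15 - 215.83 = 25.32
Net secondary income = 131.70 - 290.10 = -158.40
Current account = -1303.88 + 25.32 + (-158.40) = -1436.96
Financial account = -(-1436.96 + 101.56 + (-2.14)) = 1337.54

1337.54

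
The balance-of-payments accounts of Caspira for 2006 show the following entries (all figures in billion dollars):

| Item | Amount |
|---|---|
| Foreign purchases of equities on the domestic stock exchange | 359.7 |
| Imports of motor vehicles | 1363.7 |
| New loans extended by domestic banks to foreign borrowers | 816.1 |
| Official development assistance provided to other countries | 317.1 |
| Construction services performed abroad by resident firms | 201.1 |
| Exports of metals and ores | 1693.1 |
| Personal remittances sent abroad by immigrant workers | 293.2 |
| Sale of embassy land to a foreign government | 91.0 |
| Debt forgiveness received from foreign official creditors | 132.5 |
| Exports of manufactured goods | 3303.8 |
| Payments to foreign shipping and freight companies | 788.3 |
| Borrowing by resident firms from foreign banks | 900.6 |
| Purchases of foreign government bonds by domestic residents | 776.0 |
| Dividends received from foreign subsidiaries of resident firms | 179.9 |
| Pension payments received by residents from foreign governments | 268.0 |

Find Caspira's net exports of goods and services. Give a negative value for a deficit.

3046.0

Goods: 1693.1 + 3303.8 - 1363.7 = 3633.2
Services: 201.1 - 788.3 = -587.2
Trade balance = 3633.2 + (-587.2) = 3046.0
(Excluded from the trade balance — financial account: foreign purchases of equities on the domestic stock exchange 359.7, new loans extended by domestic banks to foreign borrowers 816.1, borrowing by resident firms from foreign banks 900.6, purchases of foreign government bonds by domestic residents 776.0; secondary income: official development assistance provided to other countries 317.1, personal remittances sent abroad by immigrant workers 293.2, pension payments received by residents from foreign governments 268.0; capital account: sale of embassy land to a foreign government 91.0, debt forgiveness received from foreign official creditors 132.5; primary income: dividends received from foreign subsidiaries of resident firms 179.9.)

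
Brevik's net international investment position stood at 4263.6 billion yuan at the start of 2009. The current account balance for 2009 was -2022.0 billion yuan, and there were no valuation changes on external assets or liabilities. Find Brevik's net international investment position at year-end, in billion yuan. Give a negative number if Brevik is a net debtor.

2241.6

With no valuation effects, change in NIIP = current account = -2022.0
End-of-year NIIP = 4263.6 + (-2022.0) = 2241.6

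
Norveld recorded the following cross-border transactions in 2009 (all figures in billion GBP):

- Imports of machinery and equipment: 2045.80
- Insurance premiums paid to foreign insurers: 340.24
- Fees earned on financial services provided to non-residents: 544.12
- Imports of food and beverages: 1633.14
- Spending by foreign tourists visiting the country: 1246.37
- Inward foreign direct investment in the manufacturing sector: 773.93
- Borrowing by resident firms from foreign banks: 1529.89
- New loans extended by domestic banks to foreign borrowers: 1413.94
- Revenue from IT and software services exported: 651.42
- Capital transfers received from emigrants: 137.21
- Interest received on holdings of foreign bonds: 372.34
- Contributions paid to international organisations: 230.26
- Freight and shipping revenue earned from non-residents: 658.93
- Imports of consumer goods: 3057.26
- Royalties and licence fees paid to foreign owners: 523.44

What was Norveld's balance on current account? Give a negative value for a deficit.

-4356.96

Goods: -2045.80 - 1633.14 - 3057.26 = -6736.20
Services: 1246.37 + 651.42 - 340.24 + 544.12 + 658.93 - 523.44 = 2237.16
Primary income: 372.34
Secondary income: -230.26
Current account = (-6736.20) + 2237.16 + 372.34 + (-230.26) = -4356.96
(Excluded from the current account — financial account: inward foreign direct investment in the manufacturing sector 773.93, borrowing by resident firms from foreign banks 1529.89, new loans extended by domestic banks to foreign borrowers 1413.94; capital account: capital transfers received from emigrants 137.21.)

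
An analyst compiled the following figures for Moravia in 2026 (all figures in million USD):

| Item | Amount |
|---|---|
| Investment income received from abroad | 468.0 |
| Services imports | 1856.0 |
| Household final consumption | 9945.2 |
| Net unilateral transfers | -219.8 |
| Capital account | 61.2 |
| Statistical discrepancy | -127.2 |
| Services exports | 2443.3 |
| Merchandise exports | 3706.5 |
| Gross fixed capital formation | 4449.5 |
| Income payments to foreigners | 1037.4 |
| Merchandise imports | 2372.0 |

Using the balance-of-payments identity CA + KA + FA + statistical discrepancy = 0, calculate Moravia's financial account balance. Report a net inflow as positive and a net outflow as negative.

Goods balance = 3706.5 - 2372.0 = 1334.5
Services balance = 2443.3 - 1856.0 = 587.3
Trade balance (goods + services) = 1334.5 + 587.3 = 1921.8
Net primary income = 468.0 - 1037.4 = -569.4
Net secondary income = -219.8
Current account = 1921.8 + (-569.4) + (-219.8) = 1132.6
Financial account = -(1132.6 + 61.2 + (-127.2)) = -1066.6

-1066.6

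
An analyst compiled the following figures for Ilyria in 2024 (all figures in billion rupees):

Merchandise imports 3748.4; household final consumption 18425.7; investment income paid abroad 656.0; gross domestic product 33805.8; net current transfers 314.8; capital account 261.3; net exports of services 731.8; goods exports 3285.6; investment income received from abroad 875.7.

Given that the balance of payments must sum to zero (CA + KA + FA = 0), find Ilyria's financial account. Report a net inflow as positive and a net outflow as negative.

Goods balance = 3285.6 - 3748.4 = -462.8
Services balance = 731.8
Trade balance (goods + services) = -462.8 + 731.8 = 269.0
Net primary income = 875.7 - 656.0 = 219.7
Net secondary income = 314.8
Current account = 269.0 + 219.7 + 314.8 = 803.5
Financial account = -(803.5 + 261.3) = -1064.8

-1064.8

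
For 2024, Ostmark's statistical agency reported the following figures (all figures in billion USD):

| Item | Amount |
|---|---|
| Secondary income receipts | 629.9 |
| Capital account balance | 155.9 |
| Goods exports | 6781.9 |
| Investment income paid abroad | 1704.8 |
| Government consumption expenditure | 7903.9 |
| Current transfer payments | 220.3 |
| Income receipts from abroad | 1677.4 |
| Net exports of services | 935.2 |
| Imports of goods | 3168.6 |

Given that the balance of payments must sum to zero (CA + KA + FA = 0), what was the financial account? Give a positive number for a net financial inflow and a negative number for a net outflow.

-5086.6

Goods balance = 6781.9 - 3168.6 = 3613.3
Services balance = 935.2
Trade balance (goods + services) = 3613.3 + 935.2 = 4548.5
Net primary income = 1677.4 - 1704.8 = -27.4
Net secondary income = 629.9 - 220.3 = 409.6
Current account = 4548.5 + (-27.4) + 409.6 = 4930.7
Financial account = -(4930.7 + 155.9) = -5086.6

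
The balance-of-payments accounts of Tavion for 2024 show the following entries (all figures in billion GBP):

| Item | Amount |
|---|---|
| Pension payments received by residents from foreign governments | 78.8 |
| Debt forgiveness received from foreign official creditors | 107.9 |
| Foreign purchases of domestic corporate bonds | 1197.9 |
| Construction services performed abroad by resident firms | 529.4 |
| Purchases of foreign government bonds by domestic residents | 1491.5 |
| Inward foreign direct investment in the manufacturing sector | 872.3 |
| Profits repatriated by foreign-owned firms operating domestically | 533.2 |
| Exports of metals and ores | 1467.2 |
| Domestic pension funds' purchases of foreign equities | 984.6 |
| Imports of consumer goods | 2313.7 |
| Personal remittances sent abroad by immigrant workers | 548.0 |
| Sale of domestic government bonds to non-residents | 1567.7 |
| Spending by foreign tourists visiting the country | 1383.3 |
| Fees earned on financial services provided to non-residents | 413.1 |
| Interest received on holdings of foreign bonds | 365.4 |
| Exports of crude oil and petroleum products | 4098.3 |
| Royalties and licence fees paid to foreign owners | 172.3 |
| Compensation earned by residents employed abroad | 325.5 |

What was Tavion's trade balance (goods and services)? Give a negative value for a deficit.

Goods: -2313.7 + 4098.3 + 1467.2 = 3251.8
Services: -172.3 + 529.4 + 413.1 + 1383.3 = 2153.5
Trade balance = 3251.8 + 2153.5 = 5405.3
(Excluded from the trade balance — secondary income: pension payments received by residents from foreign governments 78.8, personal remittances sent abroad by immigrant workers 548.0; capital account: debt forgiveness received from foreign official creditors 107.9; financial account: foreign purchases of domestic corporate bonds 1197.9, purchases of foreign government bonds by domestic residents 1491.5, inward foreign direct investment in the manufacturing sector 872.3, domestic pension funds' purchases of foreign equities 984.6, sale of domestic government bonds to non-residents 1567.7; primary income: profits repatriated by foreign-owned firms operating domestically 533.2, interest received on holdings of foreign bonds 365.4, compensation earned by residents employed abroad 325.5.)

5405.3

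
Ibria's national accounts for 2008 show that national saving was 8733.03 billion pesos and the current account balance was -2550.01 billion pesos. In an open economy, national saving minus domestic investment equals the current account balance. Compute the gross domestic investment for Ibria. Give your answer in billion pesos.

I = S - CA = 8733.03 - (-2550.01) = 11283.04

11283.04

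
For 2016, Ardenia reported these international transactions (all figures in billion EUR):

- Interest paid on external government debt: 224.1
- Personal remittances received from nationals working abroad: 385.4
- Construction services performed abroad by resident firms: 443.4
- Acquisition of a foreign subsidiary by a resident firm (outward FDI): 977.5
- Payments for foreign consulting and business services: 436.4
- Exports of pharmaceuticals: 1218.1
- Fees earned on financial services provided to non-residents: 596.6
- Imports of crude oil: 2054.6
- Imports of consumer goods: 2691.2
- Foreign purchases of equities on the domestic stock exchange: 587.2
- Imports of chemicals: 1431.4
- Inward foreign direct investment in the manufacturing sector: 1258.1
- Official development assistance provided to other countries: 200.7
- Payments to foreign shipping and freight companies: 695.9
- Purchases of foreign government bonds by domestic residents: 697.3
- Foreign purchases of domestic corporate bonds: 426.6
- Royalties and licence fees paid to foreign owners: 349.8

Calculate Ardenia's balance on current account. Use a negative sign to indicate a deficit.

-5440.6

Goods: -2691.2 - 2054.6 - 1431.4 + 1218.1 = -4959.1
Services: 443.4 + 596.6 - 349.8 - 695.9 - 436.4 = -442.1
Primary income: -224.1
Secondary income: 385.4 - 200.7 = 184.7
Current account = (-4959.1) + (-442.1) + (-224.1) + 184.7 = -5440.6
(Excluded from the current account — financial account: acquisition of a foreign subsidiary by a resident firm (outward FDI) 977.5, foreign purchases of equities on the domestic stock exchange 587.2, inward foreign direct investment in the manufacturing sector 1258.1, purchases of foreign government bonds by domestic residents 697.3, foreign purchases of domestic corporate bonds 426.6.)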